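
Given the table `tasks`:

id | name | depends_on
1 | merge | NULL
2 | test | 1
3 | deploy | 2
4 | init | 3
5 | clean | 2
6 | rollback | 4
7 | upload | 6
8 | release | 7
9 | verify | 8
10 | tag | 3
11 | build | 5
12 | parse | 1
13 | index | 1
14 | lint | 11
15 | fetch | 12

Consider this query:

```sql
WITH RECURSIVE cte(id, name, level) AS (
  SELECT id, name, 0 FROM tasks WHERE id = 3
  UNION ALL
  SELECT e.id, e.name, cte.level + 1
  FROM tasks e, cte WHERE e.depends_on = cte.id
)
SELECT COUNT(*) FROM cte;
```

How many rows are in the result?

7

Base: id=3 (deploy) at level 0.
Iteration 1: rows with depends_on in {3} -> init (id 4, level 1), tag (id 10, level 1).
Iteration 2: rows with depends_on in {4,10} -> rollback (id 6, level 2).
Iteration 3: rows with depends_on in {6} -> upload (id 7, level 3).
Iteration 4: rows with depends_on in {7} -> release (id 8, level 4).
Iteration 5: rows with depends_on in {8} -> verify (id 9, level 5).
Iteration 6: no rows with depends_on in {9}; recursion stops.
Total rows emitted: 7.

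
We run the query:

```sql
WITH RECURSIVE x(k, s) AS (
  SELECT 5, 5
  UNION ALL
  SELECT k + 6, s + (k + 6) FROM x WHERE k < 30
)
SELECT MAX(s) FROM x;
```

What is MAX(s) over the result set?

120

Base: k=5, s=5.
Iteration 1: 5 < 30 holds -> k = 5 + 6 = 11, s = 5 + 11 = 16.
Iteration 2: 11 < 30 holds -> k = 11 + 6 = 17, s = 16 + 17 = 33.
Iteration 3: 17 < 30 holds -> k = 17 + 6 = 23, s = 33 + 23 = 56.
Iteration 4: 23 < 30 holds -> k = 23 + 6 = 29, s = 56 + 29 = 85.
Iteration 5: 29 < 30 holds -> k = 29 + 6 = 35, s = 85 + 35 = 120.
Iteration 6: 35 < 30 fails; recursion stops.
s values: 5, 16, 33, 56, 85, 120; the maximum is 120.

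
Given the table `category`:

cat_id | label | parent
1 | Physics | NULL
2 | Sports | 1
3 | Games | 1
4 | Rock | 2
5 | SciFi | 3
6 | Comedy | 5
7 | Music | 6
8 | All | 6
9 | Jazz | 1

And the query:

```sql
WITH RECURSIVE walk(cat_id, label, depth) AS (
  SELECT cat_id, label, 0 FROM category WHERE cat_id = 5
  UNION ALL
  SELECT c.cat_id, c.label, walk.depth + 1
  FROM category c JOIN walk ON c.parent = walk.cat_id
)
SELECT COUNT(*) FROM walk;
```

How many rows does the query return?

4

Base: cat_id=5 (SciFi) at depth 0.
Iteration 1: rows with parent in {5} -> Comedy (id 6, depth 1).
Iteration 2: rows with parent in {6} -> Music (id 7, depth 2), All (id 8, depth 2).
Iteration 3: no rows with parent in {7,8}; recursion stops.
Total rows emitted: 4.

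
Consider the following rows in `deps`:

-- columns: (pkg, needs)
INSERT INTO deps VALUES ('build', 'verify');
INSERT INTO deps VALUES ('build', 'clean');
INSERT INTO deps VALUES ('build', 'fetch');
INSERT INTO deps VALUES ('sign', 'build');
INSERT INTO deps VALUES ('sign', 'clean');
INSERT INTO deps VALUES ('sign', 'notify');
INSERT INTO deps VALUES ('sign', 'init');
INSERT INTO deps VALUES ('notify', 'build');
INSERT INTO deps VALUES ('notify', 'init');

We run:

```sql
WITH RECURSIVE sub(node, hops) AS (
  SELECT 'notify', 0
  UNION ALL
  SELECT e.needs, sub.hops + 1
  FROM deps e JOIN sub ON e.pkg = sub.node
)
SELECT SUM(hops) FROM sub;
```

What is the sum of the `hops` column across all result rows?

8

Base: (notify, hops=0).
Iteration 1: edges from {notify} -> (build, hops=1), (init, hops=1).
Iteration 2: edges from {build,init} -> (clean, hops=2), (fetch, hops=2), (verify, hops=2).
Iteration 3: no outgoing edges from {clean,fetch,verify}; recursion stops.
SUM(hops) = 0 + 1 + 1 + 2 + 2 + 2 = 8.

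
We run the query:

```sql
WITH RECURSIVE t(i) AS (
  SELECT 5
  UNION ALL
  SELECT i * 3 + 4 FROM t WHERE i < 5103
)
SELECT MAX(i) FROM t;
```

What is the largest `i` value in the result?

Base: i=5.
Iteration 1: 5 < 5103 holds -> i = 5 * 3 + 4 = 19.
Iteration 2: 19 < 5103 holds -> i = 19 * 3 + 4 = 61.
Iteration 3: 61 < 5103 holds -> i = 61 * 3 + 4 = 187.
Iteration 4: 187 < 5103 holds -> i = 187 * 3 + 4 = 565.
Iteration 5: 565 < 5103 holds -> i = 565 * 3 + 4 = 1699.
Iteration 6: 1699 < 5103 holds -> i = 1699 * 3 + 4 = 5101.
Iteration 7: 5101 < 5103 holds -> i = 5101 * 3 + 4 = 15307.
Iteration 8: 15307 < 5103 fails; recursion stops.
i values: 5, 19, 61, 187, 565, 1699, 5101, 15307; the maximum is 15307.

15307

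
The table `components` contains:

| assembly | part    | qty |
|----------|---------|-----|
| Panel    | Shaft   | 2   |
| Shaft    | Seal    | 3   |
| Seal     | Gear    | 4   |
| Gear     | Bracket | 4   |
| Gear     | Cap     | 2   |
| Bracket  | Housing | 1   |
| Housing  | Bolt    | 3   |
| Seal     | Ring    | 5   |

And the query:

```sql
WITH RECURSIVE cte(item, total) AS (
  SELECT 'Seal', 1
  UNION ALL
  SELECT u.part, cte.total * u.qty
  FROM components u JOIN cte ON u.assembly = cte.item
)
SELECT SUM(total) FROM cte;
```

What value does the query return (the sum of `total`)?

Base: (Seal, total=1).
Iteration 1: components of {Seal} -> Gear = 1*4 = 4, Ring = 1*5 = 5.
Iteration 2: components of {Gear,Ring} -> Bracket = 4*4 = 16, Cap = 4*2 = 8.
Iteration 3: components of {Bracket,Cap} -> Housing = 16*1 = 16.
Iteration 4: components of {Housing} -> Bolt = 16*3 = 48.
Iteration 5: no further components; recursion stops.
SUM(total) = 1 + 4 + 5 + 16 + 8 + 16 + 48 = 98.

98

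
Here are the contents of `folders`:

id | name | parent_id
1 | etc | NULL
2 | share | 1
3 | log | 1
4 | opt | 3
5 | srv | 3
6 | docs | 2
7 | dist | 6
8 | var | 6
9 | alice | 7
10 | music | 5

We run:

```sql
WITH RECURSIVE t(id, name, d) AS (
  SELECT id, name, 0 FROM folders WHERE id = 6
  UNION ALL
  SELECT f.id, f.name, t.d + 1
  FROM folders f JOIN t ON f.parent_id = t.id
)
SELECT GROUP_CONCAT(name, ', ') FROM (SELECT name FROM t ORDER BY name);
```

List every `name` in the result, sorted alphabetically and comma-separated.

alice, dist, docs, var

Base: id=6 (docs) at d 0.
Iteration 1: rows with parent_id in {6} -> dist (id 7, d 1), var (id 8, d 1).
Iteration 2: rows with parent_id in {7,8} -> alice (id 9, d 2).
Iteration 3: no rows with parent_id in {9}; recursion stops.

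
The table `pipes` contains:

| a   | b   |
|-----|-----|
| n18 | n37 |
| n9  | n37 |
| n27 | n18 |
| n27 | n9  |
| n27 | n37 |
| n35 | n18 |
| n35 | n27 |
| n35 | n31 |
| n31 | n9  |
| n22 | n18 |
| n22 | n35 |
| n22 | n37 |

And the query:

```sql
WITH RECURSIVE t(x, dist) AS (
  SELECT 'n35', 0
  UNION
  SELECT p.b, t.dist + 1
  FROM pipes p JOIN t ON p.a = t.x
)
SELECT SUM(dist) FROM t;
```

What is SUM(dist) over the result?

Base: (n35, dist=0).
Iteration 1: edges from {n35} -> (n18, dist=1), (n27, dist=1), (n31, dist=1).
Iteration 2: edges from {n18,n27,n31} -> (n18, dist=2), (n37, dist=2), (n9, dist=2). [UNION drops 2 duplicate row(s)]
Iteration 3: edges from {n18,n37,n9} -> (n37, dist=3). [UNION drops 1 duplicate row(s)]
Iteration 4: no outgoing edges from {n37}; recursion stops.
SUM(dist) = 0 + 1 + 1 + 1 + 2 + 2 + 2 + 3 = 12.

12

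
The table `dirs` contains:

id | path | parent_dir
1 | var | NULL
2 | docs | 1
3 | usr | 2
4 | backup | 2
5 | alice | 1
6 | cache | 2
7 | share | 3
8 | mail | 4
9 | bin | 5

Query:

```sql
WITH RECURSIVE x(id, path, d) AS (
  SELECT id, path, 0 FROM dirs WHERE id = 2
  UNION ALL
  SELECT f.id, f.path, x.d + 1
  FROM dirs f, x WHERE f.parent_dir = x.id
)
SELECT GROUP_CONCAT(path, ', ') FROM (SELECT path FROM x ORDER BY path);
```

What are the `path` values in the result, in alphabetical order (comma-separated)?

Base: id=2 (docs) at d 0.
Iteration 1: rows with parent_dir in {2} -> usr (id 3, d 1), backup (id 4, d 1), cache (id 6, d 1).
Iteration 2: rows with parent_dir in {3,4,6} -> share (id 7, d 2), mail (id 8, d 2).
Iteration 3: no rows with parent_dir in {7,8}; recursion stops.

backup, cache, docs, mail, share, usr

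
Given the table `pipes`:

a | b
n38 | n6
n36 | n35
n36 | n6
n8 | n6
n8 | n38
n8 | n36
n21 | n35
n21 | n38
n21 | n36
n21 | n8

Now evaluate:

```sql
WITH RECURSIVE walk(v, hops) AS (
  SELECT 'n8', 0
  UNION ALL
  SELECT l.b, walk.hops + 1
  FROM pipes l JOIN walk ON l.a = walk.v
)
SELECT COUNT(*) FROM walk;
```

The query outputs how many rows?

7

Base: (n8, hops=0).
Iteration 1: edges from {n8} -> (n36, hops=1), (n38, hops=1), (n6, hops=1).
Iteration 2: edges from {n36,n38,n6} -> (n35, hops=2), (n6, hops=2) x2. [UNION ALL keeps all 3 new rows, including repeats]
Iteration 3: no outgoing edges from {n35,n6}; recursion stops.
Total rows emitted: 7.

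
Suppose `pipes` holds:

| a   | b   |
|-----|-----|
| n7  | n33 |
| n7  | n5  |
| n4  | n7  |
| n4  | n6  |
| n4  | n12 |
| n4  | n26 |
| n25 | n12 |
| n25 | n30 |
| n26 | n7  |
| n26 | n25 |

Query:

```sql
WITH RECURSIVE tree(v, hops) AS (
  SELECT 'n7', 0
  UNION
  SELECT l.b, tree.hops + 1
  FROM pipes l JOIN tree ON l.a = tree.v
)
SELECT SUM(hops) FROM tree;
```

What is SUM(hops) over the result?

Base: (n7, hops=0).
Iteration 1: edges from {n7} -> (n33, hops=1), (n5, hops=1).
Iteration 2: no outgoing edges from {n33,n5}; recursion stops.
SUM(hops) = 0 + 1 + 1 = 2.

2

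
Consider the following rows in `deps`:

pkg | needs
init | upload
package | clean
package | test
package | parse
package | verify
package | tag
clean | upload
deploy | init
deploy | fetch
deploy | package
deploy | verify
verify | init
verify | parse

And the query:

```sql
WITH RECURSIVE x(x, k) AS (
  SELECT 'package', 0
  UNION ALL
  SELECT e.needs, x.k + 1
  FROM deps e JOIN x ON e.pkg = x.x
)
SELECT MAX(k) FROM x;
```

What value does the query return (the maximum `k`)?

Base: (package, k=0).
Iteration 1: edges from {package} -> (clean, k=1), (parse, k=1), (tag, k=1), (test, k=1), (verify, k=1).
Iteration 2: edges from {clean,parse,tag,test,verify} -> (init, k=2), (parse, k=2), (upload, k=2).
Iteration 3: edges from {init,parse,upload} -> (upload, k=3).
Iteration 4: no outgoing edges from {upload}; recursion stops.
k values: 0, 1, 1, 1, 1, 1, 2, 2, 2, 3; the maximum is 3.

3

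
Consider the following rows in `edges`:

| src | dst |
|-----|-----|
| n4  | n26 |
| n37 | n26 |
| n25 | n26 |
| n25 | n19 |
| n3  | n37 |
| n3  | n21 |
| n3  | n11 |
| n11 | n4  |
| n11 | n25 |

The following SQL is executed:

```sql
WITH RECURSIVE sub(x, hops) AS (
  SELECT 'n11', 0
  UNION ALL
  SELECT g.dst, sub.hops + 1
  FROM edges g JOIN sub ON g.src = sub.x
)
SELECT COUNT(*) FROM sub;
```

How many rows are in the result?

Base: (n11, hops=0).
Iteration 1: edges from {n11} -> (n25, hops=1), (n4, hops=1).
Iteration 2: edges from {n25,n4} -> (n19, hops=2), (n26, hops=2) x2. [UNION ALL keeps all 3 new rows, including repeats]
Iteration 3: no outgoing edges from {n19,n26}; recursion stops.
Total rows emitted: 6.

6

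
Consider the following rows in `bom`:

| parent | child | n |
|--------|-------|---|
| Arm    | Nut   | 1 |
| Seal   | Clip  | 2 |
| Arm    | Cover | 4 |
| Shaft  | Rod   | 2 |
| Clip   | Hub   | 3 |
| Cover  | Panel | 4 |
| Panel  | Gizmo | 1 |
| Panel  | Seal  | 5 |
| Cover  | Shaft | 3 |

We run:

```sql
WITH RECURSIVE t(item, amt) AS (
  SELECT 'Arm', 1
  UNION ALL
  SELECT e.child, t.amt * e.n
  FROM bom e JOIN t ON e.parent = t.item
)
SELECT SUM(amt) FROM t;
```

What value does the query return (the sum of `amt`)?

Base: (Arm, amt=1).
Iteration 1: components of {Arm} -> Cover = 1*4 = 4, Nut = 1*1 = 1.
Iteration 2: components of {Cover,Nut} -> Panel = 4*4 = 16, Shaft = 4*3 = 12.
Iteration 3: components of {Panel,Shaft} -> Gizmo = 16*1 = 16, Rod = 12*2 = 24, Seal = 16*5 = 80.
Iteration 4: components of {Gizmo,Rod,Seal} -> Clip = 80*2 = 160.
Iteration 5: components of {Clip} -> Hub = 160*3 = 480.
Iteration 6: no further components; recursion stops.
SUM(amt) = 1 + 4 + 1 + 16 + 12 + 80 + 16 + 24 + 160 + 480 = 794.

794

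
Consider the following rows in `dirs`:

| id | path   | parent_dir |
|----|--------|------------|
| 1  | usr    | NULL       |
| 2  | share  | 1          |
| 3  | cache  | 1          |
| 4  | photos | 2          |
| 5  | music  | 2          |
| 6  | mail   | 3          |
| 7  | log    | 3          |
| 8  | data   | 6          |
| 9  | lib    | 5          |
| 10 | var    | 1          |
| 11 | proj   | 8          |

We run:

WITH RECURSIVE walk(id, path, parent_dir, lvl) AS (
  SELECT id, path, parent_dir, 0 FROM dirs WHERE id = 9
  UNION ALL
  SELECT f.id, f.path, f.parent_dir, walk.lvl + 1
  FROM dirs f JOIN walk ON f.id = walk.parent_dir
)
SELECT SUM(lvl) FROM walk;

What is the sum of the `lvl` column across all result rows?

6

Base: id=9 (lib), parent_dir=5, lvl 0.
Iteration 1: join on id=5 -> music (id 5, parent_dir=2, lvl 1).
Iteration 2: join on id=2 -> share (id 2, parent_dir=1, lvl 2).
Iteration 3: join on id=1 -> usr (id 1, parent_dir=NULL, lvl 3).
Iteration 4: parent_dir is NULL; no match; recursion stops.
SUM(lvl) = 0 + 1 + 2 + 3 = 6.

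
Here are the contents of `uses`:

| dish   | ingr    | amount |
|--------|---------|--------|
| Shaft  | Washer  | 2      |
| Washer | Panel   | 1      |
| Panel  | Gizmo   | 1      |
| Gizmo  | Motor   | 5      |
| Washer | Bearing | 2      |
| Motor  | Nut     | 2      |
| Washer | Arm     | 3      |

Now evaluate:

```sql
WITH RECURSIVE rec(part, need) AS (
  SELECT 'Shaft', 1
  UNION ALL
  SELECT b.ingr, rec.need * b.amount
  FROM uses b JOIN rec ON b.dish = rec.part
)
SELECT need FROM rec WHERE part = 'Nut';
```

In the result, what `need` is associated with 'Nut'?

Base: (Shaft, need=1).
Iteration 1: components of {Shaft} -> Washer = 1*2 = 2.
Iteration 2: components of {Washer} -> Arm = 2*3 = 6, Bearing = 2*2 = 4, Panel = 2*1 = 2.
Iteration 3: components of {Arm,Bearing,Panel} -> Gizmo = 2*1 = 2.
Iteration 4: components of {Gizmo} -> Motor = 2*5 = 10.
Iteration 5: components of {Motor} -> Nut = 10*2 = 20.
Iteration 6: no further components; recursion stops.

20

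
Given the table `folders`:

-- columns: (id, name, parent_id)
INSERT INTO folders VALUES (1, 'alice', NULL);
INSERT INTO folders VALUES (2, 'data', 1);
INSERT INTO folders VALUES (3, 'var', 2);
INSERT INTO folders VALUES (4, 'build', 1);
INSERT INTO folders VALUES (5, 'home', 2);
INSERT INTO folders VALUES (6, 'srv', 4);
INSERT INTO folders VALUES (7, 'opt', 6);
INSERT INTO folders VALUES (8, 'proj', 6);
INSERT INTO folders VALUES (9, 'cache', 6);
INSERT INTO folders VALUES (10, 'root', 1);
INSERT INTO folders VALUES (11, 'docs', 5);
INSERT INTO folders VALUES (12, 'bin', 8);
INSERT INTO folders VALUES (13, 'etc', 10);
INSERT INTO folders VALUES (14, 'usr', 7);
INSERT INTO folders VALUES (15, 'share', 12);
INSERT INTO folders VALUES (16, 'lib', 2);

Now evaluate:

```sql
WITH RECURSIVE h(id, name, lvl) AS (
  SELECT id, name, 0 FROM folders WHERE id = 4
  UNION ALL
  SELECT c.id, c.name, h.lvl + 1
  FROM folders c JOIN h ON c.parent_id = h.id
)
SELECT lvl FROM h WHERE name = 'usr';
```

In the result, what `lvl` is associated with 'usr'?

3

Base: id=4 (build) at lvl 0.
Iteration 1: rows with parent_id in {4} -> srv (id 6, lvl 1).
Iteration 2: rows with parent_id in {6} -> opt (id 7, lvl 2), proj (id 8, lvl 2), cache (id 9, lvl 2).
Iteration 3: rows with parent_id in {7,8,9} -> bin (id 12, lvl 3), usr (id 14, lvl 3).
Iteration 4: rows with parent_id in {12,14} -> share (id 15, lvl 4).
Iteration 5: no rows with parent_id in {15}; recursion stops.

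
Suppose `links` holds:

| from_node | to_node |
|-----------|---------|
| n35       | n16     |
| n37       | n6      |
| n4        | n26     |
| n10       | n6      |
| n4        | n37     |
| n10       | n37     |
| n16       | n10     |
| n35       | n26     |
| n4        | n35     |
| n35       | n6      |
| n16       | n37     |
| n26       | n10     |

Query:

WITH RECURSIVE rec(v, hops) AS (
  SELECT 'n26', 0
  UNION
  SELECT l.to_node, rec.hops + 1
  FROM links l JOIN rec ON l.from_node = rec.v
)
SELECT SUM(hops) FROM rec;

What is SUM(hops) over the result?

8

Base: (n26, hops=0).
Iteration 1: edges from {n26} -> (n10, hops=1).
Iteration 2: edges from {n10} -> (n37, hops=2), (n6, hops=2).
Iteration 3: edges from {n37,n6} -> (n6, hops=3).
Iteration 4: no outgoing edges from {n6}; recursion stops.
SUM(hops) = 0 + 1 + 2 + 2 + 3 = 8.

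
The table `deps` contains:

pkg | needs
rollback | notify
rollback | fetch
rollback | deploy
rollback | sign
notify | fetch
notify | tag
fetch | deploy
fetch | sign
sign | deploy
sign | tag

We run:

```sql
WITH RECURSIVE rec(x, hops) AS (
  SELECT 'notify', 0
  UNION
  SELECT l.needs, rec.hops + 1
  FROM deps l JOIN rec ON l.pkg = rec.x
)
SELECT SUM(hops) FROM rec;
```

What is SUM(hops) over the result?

Base: (notify, hops=0).
Iteration 1: edges from {notify} -> (fetch, hops=1), (tag, hops=1).
Iteration 2: edges from {fetch,tag} -> (deploy, hops=2), (sign, hops=2).
Iteration 3: edges from {deploy,sign} -> (deploy, hops=3), (tag, hops=3).
Iteration 4: no outgoing edges from {deploy,tag}; recursion stops.
SUM(hops) = 0 + 1 + 1 + 2 + 2 + 3 + 3 = 12.

12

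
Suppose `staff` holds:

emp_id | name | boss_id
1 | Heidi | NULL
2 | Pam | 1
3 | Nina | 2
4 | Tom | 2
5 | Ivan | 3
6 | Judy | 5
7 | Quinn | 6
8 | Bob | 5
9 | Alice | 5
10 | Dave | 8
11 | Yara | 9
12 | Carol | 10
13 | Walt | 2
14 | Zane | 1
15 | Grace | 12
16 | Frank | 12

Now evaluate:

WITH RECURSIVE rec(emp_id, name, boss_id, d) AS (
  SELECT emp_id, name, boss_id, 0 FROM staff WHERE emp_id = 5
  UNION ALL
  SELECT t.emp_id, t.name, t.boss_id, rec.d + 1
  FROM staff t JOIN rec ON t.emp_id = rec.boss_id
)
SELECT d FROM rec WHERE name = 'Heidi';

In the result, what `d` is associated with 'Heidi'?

Base: emp_id=5 (Ivan), boss_id=3, d 0.
Iteration 1: join on emp_id=3 -> Nina (id 3, boss_id=2, d 1).
Iteration 2: join on emp_id=2 -> Pam (id 2, boss_id=1, d 2).
Iteration 3: join on emp_id=1 -> Heidi (id 1, boss_id=NULL, d 3).
Iteration 4: boss_id is NULL; no match; recursion stops.

3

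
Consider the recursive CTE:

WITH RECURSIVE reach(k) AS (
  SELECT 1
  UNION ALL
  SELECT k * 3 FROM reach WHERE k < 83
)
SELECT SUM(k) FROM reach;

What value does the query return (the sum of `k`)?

Base: k=1.
Iteration 1: 1 < 83 holds -> k = 1 * 3 = 3.
Iteration 2: 3 < 83 holds -> k = 3 * 3 = 9.
Iteration 3: 9 < 83 holds -> k = 9 * 3 = 27.
Iteration 4: 27 < 83 holds -> k = 27 * 3 = 81.
Iteration 5: 81 < 83 holds -> k = 81 * 3 = 243.
Iteration 6: 243 < 83 fails; recursion stops.
SUM(k) = 1 + 3 + 9 + 27 + 81 + 243 = 364.

364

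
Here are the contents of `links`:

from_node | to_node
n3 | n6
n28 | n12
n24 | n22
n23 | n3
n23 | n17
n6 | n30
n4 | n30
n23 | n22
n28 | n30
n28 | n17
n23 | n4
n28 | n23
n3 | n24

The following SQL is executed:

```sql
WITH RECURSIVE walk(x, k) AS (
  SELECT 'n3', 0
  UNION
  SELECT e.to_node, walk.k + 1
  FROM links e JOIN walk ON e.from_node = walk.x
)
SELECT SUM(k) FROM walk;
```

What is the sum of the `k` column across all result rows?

Base: (n3, k=0).
Iteration 1: edges from {n3} -> (n24, k=1), (n6, k=1).
Iteration 2: edges from {n24,n6} -> (n22, k=2), (n30, k=2).
Iteration 3: no outgoing edges from {n22,n30}; recursion stops.
SUM(k) = 0 + 1 + 1 + 2 + 2 = 6.

6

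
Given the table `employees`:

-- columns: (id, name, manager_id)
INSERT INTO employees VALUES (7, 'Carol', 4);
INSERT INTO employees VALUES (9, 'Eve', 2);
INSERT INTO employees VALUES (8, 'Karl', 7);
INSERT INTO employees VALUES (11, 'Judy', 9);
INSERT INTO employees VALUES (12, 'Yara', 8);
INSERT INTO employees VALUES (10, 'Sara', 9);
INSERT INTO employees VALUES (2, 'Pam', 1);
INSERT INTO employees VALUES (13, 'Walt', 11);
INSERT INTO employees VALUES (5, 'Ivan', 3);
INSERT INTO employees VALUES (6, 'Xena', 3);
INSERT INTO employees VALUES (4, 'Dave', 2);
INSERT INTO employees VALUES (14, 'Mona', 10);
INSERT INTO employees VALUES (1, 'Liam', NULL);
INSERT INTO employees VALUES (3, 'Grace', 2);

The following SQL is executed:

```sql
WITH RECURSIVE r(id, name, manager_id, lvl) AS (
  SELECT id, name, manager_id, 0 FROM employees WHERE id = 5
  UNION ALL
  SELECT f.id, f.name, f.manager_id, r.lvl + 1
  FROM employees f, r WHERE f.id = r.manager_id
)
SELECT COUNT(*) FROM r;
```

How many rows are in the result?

4

Base: id=5 (Ivan), manager_id=3, lvl 0.
Iteration 1: join on id=3 -> Grace (id 3, manager_id=2, lvl 1).
Iteration 2: join on id=2 -> Pam (id 2, manager_id=1, lvl 2).
Iteration 3: join on id=1 -> Liam (id 1, manager_id=NULL, lvl 3).
Iteration 4: manager_id is NULL; no match; recursion stops.
Total rows emitted: 4.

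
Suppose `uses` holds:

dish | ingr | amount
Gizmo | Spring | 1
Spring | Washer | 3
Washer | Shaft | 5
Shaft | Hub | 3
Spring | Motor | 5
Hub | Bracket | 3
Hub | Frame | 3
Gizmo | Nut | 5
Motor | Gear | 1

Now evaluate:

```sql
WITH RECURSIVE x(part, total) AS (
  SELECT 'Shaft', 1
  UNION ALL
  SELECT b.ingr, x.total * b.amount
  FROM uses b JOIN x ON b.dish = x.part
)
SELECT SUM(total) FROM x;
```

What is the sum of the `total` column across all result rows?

22

Base: (Shaft, total=1).
Iteration 1: components of {Shaft} -> Hub = 1*3 = 3.
Iteration 2: components of {Hub} -> Bracket = 3*3 = 9, Frame = 3*3 = 9.
Iteration 3: no further components; recursion stops.
SUM(total) = 1 + 3 + 9 + 9 = 22.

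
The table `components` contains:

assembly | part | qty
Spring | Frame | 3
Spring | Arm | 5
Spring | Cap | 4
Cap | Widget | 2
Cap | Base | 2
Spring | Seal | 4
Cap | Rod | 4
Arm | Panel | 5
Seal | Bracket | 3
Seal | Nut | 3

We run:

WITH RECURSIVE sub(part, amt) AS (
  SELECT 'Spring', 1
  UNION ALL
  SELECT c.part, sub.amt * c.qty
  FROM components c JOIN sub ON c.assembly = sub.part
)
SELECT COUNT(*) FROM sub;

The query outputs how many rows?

11

Base: (Spring, amt=1).
Iteration 1: components of {Spring} -> Arm = 1*5 = 5, Cap = 1*4 = 4, Frame = 1*3 = 3, Seal = 1*4 = 4.
Iteration 2: components of {Arm,Cap,Frame,Seal} -> Base = 4*2 = 8, Bracket = 4*3 = 12, Nut = 4*3 = 12, Panel = 5*5 = 25, Rod = 4*4 = 16, Widget = 4*2 = 8.
Iteration 3: no further components; recursion stops.
Total rows emitted: 11.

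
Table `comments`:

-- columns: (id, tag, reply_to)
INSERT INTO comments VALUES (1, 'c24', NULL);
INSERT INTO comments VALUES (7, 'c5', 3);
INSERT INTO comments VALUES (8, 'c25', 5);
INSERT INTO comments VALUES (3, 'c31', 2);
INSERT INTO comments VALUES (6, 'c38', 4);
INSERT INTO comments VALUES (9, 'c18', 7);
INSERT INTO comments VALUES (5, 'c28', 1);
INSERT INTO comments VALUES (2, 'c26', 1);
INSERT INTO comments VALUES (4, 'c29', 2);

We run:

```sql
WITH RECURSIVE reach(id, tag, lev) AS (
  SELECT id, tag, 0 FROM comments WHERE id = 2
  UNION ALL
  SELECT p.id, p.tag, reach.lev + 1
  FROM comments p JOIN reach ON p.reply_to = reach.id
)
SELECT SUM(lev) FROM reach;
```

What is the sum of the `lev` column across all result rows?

9

Base: id=2 (c26) at lev 0.
Iteration 1: rows with reply_to in {2} -> c31 (id 3, lev 1), c29 (id 4, lev 1).
Iteration 2: rows with reply_to in {3,4} -> c38 (id 6, lev 2), c5 (id 7, lev 2).
Iteration 3: rows with reply_to in {6,7} -> c18 (id 9, lev 3).
Iteration 4: no rows with reply_to in {9}; recursion stops.
SUM(lev) = 0 + 1 + 1 + 2 + 2 + 3 = 9.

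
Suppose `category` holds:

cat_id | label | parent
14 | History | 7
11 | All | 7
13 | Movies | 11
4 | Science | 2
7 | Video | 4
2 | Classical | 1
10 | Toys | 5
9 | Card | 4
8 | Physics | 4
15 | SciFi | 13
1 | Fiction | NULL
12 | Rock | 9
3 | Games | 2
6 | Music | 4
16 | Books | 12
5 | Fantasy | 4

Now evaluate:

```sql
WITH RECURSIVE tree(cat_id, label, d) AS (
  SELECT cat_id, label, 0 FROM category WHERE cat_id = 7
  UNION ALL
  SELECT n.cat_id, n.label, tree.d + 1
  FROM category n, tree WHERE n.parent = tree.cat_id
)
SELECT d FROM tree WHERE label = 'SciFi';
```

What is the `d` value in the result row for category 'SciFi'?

3

Base: cat_id=7 (Video) at d 0.
Iteration 1: rows with parent in {7} -> All (id 11, d 1), History (id 14, d 1).
Iteration 2: rows with parent in {11,14} -> Movies (id 13, d 2).
Iteration 3: rows with parent in {13} -> SciFi (id 15, d 3).
Iteration 4: no rows with parent in {15}; recursion stops.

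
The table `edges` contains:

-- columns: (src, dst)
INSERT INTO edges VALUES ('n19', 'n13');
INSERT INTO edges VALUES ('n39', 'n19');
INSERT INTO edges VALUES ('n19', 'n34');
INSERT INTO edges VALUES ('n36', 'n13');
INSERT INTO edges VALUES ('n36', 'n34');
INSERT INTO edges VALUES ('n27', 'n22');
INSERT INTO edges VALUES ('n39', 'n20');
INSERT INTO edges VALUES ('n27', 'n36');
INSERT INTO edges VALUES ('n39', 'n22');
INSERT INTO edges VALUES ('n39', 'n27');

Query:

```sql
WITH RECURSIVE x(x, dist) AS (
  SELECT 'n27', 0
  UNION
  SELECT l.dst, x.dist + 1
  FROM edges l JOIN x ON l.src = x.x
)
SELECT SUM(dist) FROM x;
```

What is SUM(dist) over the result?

6

Base: (n27, dist=0).
Iteration 1: edges from {n27} -> (n22, dist=1), (n36, dist=1).
Iteration 2: edges from {n22,n36} -> (n13, dist=2), (n34, dist=2).
Iteration 3: no outgoing edges from {n13,n34}; recursion stops.
SUM(dist) = 0 + 1 + 1 + 2 + 2 = 6.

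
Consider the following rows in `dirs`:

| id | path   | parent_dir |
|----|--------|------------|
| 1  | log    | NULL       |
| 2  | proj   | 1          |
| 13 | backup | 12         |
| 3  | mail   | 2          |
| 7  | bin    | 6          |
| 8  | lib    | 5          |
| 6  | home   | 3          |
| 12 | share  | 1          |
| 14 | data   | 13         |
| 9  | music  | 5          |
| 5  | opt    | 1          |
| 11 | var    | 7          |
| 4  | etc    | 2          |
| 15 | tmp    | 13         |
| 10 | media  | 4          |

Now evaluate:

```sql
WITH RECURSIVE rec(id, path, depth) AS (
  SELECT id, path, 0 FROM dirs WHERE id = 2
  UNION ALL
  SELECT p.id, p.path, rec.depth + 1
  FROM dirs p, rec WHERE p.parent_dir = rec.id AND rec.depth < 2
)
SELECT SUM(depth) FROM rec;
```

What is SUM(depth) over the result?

6

Base: id=2 (proj) at depth 0.
Iteration 1: rows with parent_dir in {2} -> mail (id 3, depth 1), etc (id 4, depth 1).
Iteration 2: rows with parent_dir in {3,4} -> home (id 6, depth 2), media (id 10, depth 2).
Iteration 3: depth < 2 fails for all current rows; recursion stops.
SUM(depth) = 0 + 1 + 1 + 2 + 2 = 6.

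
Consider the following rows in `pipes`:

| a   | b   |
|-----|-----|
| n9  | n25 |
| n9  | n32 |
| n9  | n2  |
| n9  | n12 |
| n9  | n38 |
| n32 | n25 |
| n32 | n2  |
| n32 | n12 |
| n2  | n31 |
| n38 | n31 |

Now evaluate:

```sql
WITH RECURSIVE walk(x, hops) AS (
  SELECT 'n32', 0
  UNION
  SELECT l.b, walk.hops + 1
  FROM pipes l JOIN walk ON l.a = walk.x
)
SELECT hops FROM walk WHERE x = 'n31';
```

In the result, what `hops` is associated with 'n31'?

Base: (n32, hops=0).
Iteration 1: edges from {n32} -> (n12, hops=1), (n2, hops=1), (n25, hops=1).
Iteration 2: edges from {n12,n2,n25} -> (n31, hops=2).
Iteration 3: no outgoing edges from {n31}; recursion stops.

2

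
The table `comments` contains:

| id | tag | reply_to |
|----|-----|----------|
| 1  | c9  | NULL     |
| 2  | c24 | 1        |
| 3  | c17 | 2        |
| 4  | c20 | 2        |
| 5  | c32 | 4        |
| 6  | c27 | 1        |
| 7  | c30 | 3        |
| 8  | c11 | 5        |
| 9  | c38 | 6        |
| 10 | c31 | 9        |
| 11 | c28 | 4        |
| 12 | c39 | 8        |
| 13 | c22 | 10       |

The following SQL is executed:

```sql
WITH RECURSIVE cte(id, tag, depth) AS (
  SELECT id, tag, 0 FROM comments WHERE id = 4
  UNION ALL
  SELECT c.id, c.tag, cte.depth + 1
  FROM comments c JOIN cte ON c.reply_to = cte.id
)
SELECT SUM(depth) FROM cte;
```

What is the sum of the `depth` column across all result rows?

7

Base: id=4 (c20) at depth 0.
Iteration 1: rows with reply_to in {4} -> c32 (id 5, depth 1), c28 (id 11, depth 1).
Iteration 2: rows with reply_to in {5,11} -> c11 (id 8, depth 2).
Iteration 3: rows with reply_to in {8} -> c39 (id 12, depth 3).
Iteration 4: no rows with reply_to in {12}; recursion stops.
SUM(depth) = 0 + 1 + 1 + 2 + 3 = 7.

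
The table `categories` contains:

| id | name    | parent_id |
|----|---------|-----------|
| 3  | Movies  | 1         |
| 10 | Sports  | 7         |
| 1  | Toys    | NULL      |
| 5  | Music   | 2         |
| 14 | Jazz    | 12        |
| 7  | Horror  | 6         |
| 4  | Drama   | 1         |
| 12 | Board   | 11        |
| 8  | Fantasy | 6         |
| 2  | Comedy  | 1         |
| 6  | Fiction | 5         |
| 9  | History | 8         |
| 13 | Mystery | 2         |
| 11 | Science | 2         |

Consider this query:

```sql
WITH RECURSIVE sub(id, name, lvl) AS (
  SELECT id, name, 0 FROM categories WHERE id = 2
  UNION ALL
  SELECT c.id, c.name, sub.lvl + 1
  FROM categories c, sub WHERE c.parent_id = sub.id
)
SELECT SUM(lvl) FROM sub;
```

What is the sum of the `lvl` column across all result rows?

Base: id=2 (Comedy) at lvl 0.
Iteration 1: rows with parent_id in {2} -> Music (id 5, lvl 1), Science (id 11, lvl 1), Mystery (id 13, lvl 1).
Iteration 2: rows with parent_id in {5,11,13} -> Fiction (id 6, lvl 2), Board (id 12, lvl 2).
Iteration 3: rows with parent_id in {6,12} -> Horror (id 7, lvl 3), Fantasy (id 8, lvl 3), Jazz (id 14, lvl 3).
Iteration 4: rows with parent_id in {7,8,14} -> History (id 9, lvl 4), Sports (id 10, lvl 4).
Iteration 5: no rows with parent_id in {9,10}; recursion stops.
SUM(lvl) = 0 + 1 + 1 + 1 + 2 + 2 + 3 + 3 + 3 + 4 + 4 = 24.

24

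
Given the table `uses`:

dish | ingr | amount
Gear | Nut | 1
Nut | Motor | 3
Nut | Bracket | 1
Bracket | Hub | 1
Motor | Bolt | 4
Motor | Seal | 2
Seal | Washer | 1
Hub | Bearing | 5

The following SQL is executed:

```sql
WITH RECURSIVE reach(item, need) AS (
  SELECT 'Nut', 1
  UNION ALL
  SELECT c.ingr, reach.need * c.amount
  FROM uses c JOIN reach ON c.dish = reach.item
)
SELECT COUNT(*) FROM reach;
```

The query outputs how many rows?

Base: (Nut, need=1).
Iteration 1: components of {Nut} -> Bracket = 1*1 = 1, Motor = 1*3 = 3.
Iteration 2: components of {Bracket,Motor} -> Bolt = 3*4 = 12, Hub = 1*1 = 1, Seal = 3*2 = 6.
Iteration 3: components of {Bolt,Hub,Seal} -> Bearing = 1*5 = 5, Washer = 6*1 = 6.
Iteration 4: no further components; recursion stops.
Total rows emitted: 8.

8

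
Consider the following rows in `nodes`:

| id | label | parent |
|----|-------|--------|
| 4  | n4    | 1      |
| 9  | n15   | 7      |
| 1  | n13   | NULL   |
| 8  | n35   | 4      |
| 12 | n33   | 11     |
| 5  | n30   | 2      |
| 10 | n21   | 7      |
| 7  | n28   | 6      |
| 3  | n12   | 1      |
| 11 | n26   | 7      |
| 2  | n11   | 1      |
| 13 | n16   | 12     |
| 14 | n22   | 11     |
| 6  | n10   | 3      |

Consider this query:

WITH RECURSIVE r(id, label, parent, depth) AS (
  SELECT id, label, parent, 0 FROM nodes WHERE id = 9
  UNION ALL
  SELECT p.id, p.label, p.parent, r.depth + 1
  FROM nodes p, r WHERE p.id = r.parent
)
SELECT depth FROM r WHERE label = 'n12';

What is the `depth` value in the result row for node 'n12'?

3

Base: id=9 (n15), parent=7, depth 0.
Iteration 1: join on id=7 -> n28 (id 7, parent=6, depth 1).
Iteration 2: join on id=6 -> n10 (id 6, parent=3, depth 2).
Iteration 3: join on id=3 -> n12 (id 3, parent=1, depth 3).
Iteration 4: join on id=1 -> n13 (id 1, parent=NULL, depth 4).
Iteration 5: parent is NULL; no match; recursion stops.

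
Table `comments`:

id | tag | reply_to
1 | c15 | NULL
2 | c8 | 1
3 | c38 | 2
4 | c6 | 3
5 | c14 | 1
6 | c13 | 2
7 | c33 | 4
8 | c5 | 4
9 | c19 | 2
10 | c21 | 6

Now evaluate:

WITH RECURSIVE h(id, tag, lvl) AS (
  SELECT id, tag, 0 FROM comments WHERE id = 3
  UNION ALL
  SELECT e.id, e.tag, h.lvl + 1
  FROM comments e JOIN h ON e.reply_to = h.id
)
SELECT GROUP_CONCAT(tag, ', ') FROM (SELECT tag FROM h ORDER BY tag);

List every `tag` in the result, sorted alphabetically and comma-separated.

c33, c38, c5, c6

Base: id=3 (c38) at lvl 0.
Iteration 1: rows with reply_to in {3} -> c6 (id 4, lvl 1).
Iteration 2: rows with reply_to in {4} -> c33 (id 7, lvl 2), c5 (id 8, lvl 2).
Iteration 3: no rows with reply_to in {7,8}; recursion stops.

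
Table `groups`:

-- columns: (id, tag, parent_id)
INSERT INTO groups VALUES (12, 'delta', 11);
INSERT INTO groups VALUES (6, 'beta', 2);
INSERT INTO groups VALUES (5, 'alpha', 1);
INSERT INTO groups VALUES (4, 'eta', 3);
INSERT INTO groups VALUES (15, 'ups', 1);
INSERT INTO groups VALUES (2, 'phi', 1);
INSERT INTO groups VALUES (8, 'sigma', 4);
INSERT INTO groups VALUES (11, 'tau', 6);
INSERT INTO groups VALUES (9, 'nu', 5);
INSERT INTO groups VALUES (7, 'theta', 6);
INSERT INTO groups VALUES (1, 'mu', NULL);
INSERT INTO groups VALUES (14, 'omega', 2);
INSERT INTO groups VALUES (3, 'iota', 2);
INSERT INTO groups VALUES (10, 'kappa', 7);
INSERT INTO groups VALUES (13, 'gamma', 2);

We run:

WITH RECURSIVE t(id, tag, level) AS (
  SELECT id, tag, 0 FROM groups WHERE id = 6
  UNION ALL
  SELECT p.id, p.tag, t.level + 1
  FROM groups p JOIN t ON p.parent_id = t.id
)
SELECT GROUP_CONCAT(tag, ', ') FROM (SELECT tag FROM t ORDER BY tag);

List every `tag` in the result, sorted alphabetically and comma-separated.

Base: id=6 (beta) at level 0.
Iteration 1: rows with parent_id in {6} -> theta (id 7, level 1), tau (id 11, level 1).
Iteration 2: rows with parent_id in {7,11} -> kappa (id 10, level 2), delta (id 12, level 2).
Iteration 3: no rows with parent_id in {10,12}; recursion stops.

beta, delta, kappa, tau, theta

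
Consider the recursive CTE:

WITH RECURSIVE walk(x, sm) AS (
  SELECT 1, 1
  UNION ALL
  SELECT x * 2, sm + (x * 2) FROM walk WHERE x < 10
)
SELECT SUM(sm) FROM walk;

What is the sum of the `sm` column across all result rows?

57

Base: x=1, sm=1.
Iteration 1: 1 < 10 holds -> x = 1 * 2 = 2, sm = 1 + 2 = 3.
Iteration 2: 2 < 10 holds -> x = 2 * 2 = 4, sm = 3 + 4 = 7.
Iteration 3: 4 < 10 holds -> x = 4 * 2 = 8, sm = 7 + 8 = 15.
Iteration 4: 8 < 10 holds -> x = 8 * 2 = 16, sm = 15 + 16 = 31.
Iteration 5: 16 < 10 fails; recursion stops.
SUM(sm) = 1 + 3 + 7 + 15 + 31 = 57.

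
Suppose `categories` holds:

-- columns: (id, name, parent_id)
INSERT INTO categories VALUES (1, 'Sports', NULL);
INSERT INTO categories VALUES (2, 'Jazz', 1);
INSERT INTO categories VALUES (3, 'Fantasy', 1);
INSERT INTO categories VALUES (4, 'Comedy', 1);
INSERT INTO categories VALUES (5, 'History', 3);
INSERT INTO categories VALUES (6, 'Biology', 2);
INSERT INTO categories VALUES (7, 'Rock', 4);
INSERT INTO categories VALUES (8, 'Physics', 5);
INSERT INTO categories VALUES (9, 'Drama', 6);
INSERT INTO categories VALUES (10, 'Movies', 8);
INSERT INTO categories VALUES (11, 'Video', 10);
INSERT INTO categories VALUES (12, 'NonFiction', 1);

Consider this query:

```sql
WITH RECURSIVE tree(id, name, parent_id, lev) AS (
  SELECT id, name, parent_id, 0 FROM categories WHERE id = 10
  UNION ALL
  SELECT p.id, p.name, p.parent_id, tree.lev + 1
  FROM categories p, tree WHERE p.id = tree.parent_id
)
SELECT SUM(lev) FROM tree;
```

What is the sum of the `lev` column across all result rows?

10

Base: id=10 (Movies), parent_id=8, lev 0.
Iteration 1: join on id=8 -> Physics (id 8, parent_id=5, lev 1).
Iteration 2: join on id=5 -> History (id 5, parent_id=3, lev 2).
Iteration 3: join on id=3 -> Fantasy (id 3, parent_id=1, lev 3).
Iteration 4: join on id=1 -> Sports (id 1, parent_id=NULL, lev 4).
Iteration 5: parent_id is NULL; no match; recursion stops.
SUM(lev) = 0 + 1 + 2 + 3 + 4 = 10.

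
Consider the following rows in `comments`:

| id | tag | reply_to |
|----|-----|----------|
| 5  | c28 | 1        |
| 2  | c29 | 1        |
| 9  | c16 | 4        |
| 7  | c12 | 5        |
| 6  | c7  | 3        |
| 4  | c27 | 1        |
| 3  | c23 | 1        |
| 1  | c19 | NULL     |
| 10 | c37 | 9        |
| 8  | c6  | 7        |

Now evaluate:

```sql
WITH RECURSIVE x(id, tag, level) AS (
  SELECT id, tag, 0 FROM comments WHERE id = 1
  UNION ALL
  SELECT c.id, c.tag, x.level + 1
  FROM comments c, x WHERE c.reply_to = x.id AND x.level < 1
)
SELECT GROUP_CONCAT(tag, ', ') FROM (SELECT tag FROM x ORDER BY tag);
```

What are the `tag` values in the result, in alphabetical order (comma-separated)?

c19, c23, c27, c28, c29

Base: id=1 (c19) at level 0.
Iteration 1: rows with reply_to in {1} -> c29 (id 2, level 1), c23 (id 3, level 1), c27 (id 4, level 1), c28 (id 5, level 1).
Iteration 2: level < 1 fails for all current rows; recursion stops.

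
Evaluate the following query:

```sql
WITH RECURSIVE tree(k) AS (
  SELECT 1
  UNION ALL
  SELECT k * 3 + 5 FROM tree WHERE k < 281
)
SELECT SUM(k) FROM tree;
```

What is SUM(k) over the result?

Base: k=1.
Iteration 1: 1 < 281 holds -> k = 1 * 3 + 5 = 8.
Iteration 2: 8 < 281 holds -> k = 8 * 3 + 5 = 29.
Iteration 3: 29 < 281 holds -> k = 29 * 3 + 5 = 92.
Iteration 4: 92 < 281 holds -> k = 92 * 3 + 5 = 281.
Iteration 5: 281 < 281 fails; recursion stops.
SUM(k) = 1 + 8 + 29 + 92 + 281 = 411.

411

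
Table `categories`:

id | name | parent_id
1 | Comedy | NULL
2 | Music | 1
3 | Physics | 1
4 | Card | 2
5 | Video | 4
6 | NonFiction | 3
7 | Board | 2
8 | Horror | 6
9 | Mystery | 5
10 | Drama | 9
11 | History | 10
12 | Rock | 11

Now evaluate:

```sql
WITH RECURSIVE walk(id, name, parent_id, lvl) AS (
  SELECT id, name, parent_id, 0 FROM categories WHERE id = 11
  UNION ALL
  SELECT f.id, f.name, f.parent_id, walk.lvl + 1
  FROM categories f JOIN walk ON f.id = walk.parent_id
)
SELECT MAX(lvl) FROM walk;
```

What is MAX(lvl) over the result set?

Base: id=11 (History), parent_id=10, lvl 0.
Iteration 1: join on id=10 -> Drama (id 10, parent_id=9, lvl 1).
Iteration 2: join on id=9 -> Mystery (id 9, parent_id=5, lvl 2).
Iteration 3: join on id=5 -> Video (id 5, parent_id=4, lvl 3).
Iteration 4: join on id=4 -> Card (id 4, parent_id=2, lvl 4).
Iteration 5: join on id=2 -> Music (id 2, parent_id=1, lvl 5).
Iteration 6: join on id=1 -> Comedy (id 1, parent_id=NULL, lvl 6).
Iteration 7: parent_id is NULL; no match; recursion stops.
lvl values: 0, 1, 2, 3, 4, 5, 6; the maximum is 6.

6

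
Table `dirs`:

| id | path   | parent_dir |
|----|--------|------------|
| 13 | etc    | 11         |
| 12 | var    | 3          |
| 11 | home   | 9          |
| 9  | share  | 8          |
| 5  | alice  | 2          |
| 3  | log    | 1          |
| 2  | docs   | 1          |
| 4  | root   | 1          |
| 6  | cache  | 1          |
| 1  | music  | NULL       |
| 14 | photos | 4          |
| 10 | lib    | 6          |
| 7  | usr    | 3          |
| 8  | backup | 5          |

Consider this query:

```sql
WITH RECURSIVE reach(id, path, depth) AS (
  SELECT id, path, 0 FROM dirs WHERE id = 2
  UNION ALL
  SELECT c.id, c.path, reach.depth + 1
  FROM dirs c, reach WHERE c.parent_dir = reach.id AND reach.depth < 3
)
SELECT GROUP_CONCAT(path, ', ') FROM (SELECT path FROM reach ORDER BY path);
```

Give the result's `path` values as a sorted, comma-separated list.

alice, backup, docs, share

Base: id=2 (docs) at depth 0.
Iteration 1: rows with parent_dir in {2} -> alice (id 5, depth 1).
Iteration 2: rows with parent_dir in {5} -> backup (id 8, depth 2).
Iteration 3: rows with parent_dir in {8} -> share (id 9, depth 3).
Iteration 4: depth < 3 fails for all current rows; recursion stops.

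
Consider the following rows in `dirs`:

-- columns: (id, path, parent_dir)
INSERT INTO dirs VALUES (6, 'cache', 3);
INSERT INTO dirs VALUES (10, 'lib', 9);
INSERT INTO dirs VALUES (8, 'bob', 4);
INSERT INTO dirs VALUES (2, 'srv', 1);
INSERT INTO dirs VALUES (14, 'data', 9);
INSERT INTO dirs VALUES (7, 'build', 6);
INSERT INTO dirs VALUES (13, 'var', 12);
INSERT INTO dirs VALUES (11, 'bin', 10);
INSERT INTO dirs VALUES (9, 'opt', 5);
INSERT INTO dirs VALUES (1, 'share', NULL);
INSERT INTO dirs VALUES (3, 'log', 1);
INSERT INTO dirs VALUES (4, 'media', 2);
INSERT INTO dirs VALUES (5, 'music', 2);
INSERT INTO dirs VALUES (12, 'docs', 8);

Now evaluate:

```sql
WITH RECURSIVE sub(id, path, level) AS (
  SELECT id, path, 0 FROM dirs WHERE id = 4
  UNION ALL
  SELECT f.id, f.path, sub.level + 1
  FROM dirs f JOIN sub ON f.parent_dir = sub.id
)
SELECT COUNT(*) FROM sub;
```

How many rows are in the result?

4

Base: id=4 (media) at level 0.
Iteration 1: rows with parent_dir in {4} -> bob (id 8, level 1).
Iteration 2: rows with parent_dir in {8} -> docs (id 12, level 2).
Iteration 3: rows with parent_dir in {12} -> var (id 13, level 3).
Iteration 4: no rows with parent_dir in {13}; recursion stops.
Total rows emitted: 4.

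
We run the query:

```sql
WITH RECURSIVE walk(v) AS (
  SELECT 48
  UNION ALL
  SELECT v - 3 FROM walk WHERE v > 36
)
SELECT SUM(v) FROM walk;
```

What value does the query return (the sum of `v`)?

210

Base: v=48.
Iteration 1: 48 > 36 holds -> v = 48 - 3 = 45.
Iteration 2: 45 > 36 holds -> v = 45 - 3 = 42.
Iteration 3: 42 > 36 holds -> v = 42 - 3 = 39.
Iteration 4: 39 > 36 holds -> v = 39 - 3 = 36.
Iteration 5: 36 > 36 fails; recursion stops.
SUM(v) = 48 + 45 + 42 + 39 + 36 = 210.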